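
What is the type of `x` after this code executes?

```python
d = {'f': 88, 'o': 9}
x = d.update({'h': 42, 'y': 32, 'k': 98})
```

dict.update() returns None

NoneType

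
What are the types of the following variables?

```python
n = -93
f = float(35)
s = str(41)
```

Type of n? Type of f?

n is assigned a bare integer (no decimal point), so it is an int; f is assigned the result of calling float(), which returns a float

int, float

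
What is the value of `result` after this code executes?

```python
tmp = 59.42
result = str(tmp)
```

tmp = 59.42; result = '59.42'

'59.42'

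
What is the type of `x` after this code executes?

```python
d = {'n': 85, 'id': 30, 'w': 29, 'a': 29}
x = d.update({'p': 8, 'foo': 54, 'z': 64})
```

dict.update() returns None

NoneType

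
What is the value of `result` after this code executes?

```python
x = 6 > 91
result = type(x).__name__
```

x is bool; result = 'bool'

'bool'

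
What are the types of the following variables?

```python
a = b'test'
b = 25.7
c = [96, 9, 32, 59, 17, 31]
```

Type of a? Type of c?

a is assigned a bytes literal (b'...' prefix); c is assigned a list literal (square brackets)

bytes, list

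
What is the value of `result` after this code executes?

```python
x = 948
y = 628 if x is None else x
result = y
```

x = 948; y = 948; result = 948

948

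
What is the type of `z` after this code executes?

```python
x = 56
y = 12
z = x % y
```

int % int = int

int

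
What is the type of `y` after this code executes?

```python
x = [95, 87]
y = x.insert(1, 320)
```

list.insert() returns None

NoneType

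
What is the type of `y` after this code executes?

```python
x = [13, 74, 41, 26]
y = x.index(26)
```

list.index() returns int

int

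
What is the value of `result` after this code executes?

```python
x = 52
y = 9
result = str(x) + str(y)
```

x = 52; y = 9; result = '529'

'529'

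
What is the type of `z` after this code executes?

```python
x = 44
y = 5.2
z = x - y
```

int - float = float

float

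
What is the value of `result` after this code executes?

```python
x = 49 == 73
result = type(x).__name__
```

x is bool; result = 'bool'

'bool'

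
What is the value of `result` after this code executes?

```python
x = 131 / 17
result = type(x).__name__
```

x is float; result = 'float'

'float'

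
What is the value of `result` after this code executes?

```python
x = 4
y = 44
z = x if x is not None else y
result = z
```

x = 4; y = 44; z = 4; result = 4

4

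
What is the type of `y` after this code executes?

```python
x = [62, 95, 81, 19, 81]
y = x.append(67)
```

list.append() returns None (mutates in place)

NoneType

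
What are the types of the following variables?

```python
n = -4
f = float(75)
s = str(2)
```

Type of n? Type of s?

n is assigned a bare integer (no decimal point), so it is an int; s is assigned the result of calling str(), which returns a str

int, str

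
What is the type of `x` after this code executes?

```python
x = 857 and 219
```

'and' with truthy values returns last operand (int)

int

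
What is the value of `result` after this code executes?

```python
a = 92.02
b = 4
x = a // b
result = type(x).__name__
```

a is float; b is int; x is float; result = 'float'

'float'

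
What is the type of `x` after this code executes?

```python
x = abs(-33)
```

abs() of int returns int

int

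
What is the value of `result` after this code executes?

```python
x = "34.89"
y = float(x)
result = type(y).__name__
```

x is str; y is float; result = 'float'

'float'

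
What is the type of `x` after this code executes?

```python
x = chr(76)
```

chr() returns str (single char)

str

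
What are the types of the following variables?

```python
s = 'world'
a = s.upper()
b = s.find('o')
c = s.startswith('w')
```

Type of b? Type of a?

find() returns int; upper() returns str

int, str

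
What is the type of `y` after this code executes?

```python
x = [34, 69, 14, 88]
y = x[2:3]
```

Slicing a list returns a list

list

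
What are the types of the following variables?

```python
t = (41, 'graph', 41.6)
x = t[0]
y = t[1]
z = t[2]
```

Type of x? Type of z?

tuple[0] is int; tuple[2] is float

int, float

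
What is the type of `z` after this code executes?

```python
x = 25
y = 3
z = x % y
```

int % int = int

int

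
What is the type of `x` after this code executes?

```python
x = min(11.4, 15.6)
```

min() of floats returns float

float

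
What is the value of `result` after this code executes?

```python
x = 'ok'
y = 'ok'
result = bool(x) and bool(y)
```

x = 'ok'; y = 'ok'; result = True

True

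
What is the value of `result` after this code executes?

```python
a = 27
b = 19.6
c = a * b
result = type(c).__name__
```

a is int; b is float; c is float; result = 'float'

'float'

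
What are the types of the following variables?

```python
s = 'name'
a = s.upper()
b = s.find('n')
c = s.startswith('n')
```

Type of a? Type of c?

upper() returns str; startswith() returns bool

str, bool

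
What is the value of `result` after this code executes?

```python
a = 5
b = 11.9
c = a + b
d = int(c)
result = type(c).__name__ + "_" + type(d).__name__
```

a is int; b is float; c is float; d is int; result = 'float_int'

'float_int'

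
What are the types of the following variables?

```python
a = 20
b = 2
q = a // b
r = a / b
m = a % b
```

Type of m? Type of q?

% of ints returns int; // returns int

int, int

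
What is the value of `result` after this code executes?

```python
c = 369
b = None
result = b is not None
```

c = 369; b = None; result = False

False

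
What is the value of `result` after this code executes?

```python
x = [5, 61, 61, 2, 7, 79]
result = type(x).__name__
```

x is list; result = 'list'

'list'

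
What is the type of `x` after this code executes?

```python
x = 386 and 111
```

'and' with truthy values returns last operand (int)

int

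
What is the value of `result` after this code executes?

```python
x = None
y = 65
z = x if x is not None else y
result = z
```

x = None; y = 65; z = 65; result = 65

65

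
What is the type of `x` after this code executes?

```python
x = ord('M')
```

ord() returns int (code point)

int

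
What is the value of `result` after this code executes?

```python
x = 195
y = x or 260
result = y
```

x = 195; y = 195; result = 195

195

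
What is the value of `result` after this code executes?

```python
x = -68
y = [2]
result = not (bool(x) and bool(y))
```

x = -68; y = [2]; result = False

False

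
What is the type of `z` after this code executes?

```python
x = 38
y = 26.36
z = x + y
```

int + float = float

float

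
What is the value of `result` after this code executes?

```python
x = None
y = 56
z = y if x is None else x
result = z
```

x = None; y = 56; z = 56; result = 56

56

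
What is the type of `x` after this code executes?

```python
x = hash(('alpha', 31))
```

hash() returns int

int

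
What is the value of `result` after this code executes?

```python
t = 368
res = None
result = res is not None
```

t = 368; res = None; result = False

False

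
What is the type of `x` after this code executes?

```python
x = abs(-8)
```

abs() of int returns int

int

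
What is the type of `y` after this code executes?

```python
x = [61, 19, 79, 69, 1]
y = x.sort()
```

list.sort() returns None (mutates in place)

NoneType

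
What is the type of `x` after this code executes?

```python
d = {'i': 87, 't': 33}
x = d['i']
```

Accessing dict[str, int] with str key returns int

int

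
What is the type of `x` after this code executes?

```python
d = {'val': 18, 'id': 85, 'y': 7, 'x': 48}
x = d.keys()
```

.keys() returns dict_keys view

dict_keys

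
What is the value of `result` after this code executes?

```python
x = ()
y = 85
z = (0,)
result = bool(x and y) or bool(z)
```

x = (); y = 85; z = (0,); result = True

True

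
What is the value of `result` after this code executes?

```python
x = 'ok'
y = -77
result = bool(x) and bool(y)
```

x = 'ok'; y = -77; result = True

True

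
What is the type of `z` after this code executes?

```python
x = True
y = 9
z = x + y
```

bool + int = int (bool is subclass of int)

int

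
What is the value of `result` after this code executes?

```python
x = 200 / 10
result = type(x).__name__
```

x is float; result = 'float'

'float'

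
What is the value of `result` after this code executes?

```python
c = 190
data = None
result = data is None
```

c = 190; data = None; result = True

True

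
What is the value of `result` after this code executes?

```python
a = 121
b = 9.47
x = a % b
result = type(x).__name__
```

a is int; b is float; x is float; result = 'float'

'float'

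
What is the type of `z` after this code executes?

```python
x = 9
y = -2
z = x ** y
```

int ** negative = float

float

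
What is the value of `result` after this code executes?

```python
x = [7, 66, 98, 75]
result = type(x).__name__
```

x is list; result = 'list'

'list'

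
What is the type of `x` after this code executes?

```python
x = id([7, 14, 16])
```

id() returns int

int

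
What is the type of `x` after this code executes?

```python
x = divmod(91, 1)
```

divmod() returns tuple of (quotient, remainder)

tuple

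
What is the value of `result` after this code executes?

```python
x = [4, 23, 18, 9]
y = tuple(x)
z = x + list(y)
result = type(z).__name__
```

x is list; y is tuple; z is list; result = 'list'

'list'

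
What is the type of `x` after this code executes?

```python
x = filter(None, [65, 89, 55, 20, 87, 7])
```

filter() returns a filter object

filter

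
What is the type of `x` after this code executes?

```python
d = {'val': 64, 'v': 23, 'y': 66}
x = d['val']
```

Accessing dict[str, int] with str key returns int

int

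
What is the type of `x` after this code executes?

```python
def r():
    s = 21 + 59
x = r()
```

Function without return returns None

NoneType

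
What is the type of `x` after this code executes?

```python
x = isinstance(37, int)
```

isinstance() returns bool

bool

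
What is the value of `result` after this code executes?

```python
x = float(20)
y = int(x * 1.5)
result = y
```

x = 20.0; y = 30; result = 30

30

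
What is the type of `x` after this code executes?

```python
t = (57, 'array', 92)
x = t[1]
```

Index 1 of tuple is a str literal

str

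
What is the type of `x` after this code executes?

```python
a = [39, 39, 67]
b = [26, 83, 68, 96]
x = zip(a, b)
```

zip() returns a zip object

zip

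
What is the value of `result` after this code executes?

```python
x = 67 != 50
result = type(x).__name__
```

x is bool; result = 'bool'

'bool'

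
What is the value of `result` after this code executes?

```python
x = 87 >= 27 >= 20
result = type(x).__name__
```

x is bool; result = 'bool'

'bool'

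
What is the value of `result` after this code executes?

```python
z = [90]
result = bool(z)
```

z = [90]; result = True

True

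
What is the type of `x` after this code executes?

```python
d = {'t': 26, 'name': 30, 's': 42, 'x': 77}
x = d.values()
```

.values() returns dict_values view

dict_values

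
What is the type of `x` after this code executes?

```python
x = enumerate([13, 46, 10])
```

enumerate() returns an enumerate object

enumerate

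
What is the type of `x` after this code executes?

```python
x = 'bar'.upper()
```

str.upper() returns str

str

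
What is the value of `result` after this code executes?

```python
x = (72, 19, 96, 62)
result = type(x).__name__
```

x is tuple; result = 'tuple'

'tuple'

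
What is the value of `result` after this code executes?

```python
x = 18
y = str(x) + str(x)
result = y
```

x = 18; y = '1818'; result = '1818'

'1818'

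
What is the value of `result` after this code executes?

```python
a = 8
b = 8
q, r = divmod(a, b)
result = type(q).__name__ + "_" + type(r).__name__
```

a is int; b is int; q is int; r is int; result = 'int_int'

'int_int'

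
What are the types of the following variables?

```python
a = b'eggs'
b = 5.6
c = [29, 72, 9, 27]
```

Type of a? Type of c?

a is assigned a bytes literal (b'...' prefix); c is assigned a list literal (square brackets)

bytes, list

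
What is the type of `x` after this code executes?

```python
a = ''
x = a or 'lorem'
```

'or' returns first truthy value (str)

str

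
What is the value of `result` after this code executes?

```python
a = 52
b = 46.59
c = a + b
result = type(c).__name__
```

a is int; b is float; c is float; result = 'float'

'float'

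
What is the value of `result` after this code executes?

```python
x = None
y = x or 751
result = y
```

x = None; y = 751; result = 751

751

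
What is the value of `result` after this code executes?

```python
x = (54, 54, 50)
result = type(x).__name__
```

x is tuple; result = 'tuple'

'tuple'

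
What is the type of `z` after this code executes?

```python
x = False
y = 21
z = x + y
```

bool + int = int (bool is subclass of int)

int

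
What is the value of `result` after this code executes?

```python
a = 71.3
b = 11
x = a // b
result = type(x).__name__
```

a is float; b is int; x is float; result = 'float'

'float'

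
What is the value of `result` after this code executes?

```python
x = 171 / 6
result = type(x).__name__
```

x is float; result = 'float'

'float'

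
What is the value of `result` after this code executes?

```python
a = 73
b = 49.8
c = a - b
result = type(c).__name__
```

a is int; b is float; c is float; result = 'float'

'float'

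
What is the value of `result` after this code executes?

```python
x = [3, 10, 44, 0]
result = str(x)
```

x = [3, 10, 44, 0]; result = '[3, 10, 44, 0]'

'[3, 10, 44, 0]'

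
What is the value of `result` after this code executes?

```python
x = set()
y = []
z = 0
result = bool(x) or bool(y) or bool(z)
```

x = set(); y = []; z = 0; result = False

False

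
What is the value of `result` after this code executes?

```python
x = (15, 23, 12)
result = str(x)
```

x = (15, 23, 12); result = '(15, 23, 12)'

'(15, 23, 12)'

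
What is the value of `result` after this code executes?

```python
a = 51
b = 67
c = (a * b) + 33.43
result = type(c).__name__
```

a is int; b is int; c is float; result = 'float'

'float'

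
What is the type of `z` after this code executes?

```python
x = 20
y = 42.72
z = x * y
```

int * float = float

float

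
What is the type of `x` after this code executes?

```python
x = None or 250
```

'or' with None returns the other truthy value

int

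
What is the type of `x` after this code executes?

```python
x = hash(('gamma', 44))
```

hash() returns int

int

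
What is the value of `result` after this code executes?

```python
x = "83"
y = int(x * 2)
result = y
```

x = '83'; y = 8383; result = 8383

8383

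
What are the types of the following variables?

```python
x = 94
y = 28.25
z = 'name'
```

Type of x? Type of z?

x is assigned a bare integer (no decimal point), so it is an int; z is assigned a quoted string literal, so it is a str

int, str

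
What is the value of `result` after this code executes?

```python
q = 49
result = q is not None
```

q = 49; result = True

True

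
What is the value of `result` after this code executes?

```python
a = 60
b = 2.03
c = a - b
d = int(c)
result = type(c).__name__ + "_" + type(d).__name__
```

a is int; b is float; c is float; d is int; result = 'float_int'

'float_int'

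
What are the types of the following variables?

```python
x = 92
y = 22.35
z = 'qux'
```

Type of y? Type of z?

y is assigned a number with a decimal point, so it is a float; z is assigned a quoted string literal, so it is a str

float, str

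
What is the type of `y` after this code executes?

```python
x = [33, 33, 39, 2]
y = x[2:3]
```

Slicing a list returns a list

list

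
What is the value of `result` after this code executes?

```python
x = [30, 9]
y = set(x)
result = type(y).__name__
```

x is list; y is set; result = 'set'

'set'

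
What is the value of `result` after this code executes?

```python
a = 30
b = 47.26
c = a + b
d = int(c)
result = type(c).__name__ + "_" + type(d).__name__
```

a is int; b is float; c is float; d is int; result = 'float_int'

'float_int'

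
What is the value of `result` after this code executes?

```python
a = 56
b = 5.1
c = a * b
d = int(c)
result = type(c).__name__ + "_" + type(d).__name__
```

a is int; b is float; c is float; d is int; result = 'float_int'

'float_int'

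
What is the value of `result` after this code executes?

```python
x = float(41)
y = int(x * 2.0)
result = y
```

x = 41.0; y = 82; result = 82

82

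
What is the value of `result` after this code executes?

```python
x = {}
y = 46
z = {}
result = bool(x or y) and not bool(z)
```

x = {}; y = 46; z = {}; result = True

True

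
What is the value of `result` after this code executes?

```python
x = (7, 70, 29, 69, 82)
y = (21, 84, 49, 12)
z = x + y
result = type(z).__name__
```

x is tuple; y is tuple; z is tuple; result = 'tuple'

'tuple'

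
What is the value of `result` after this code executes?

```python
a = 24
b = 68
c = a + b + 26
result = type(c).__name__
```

a is int; b is int; c is int; result = 'int'

'int'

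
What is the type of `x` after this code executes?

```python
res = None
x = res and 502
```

'and' returns first falsy value (None)

NoneType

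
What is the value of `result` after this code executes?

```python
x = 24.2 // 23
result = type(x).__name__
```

x is float; result = 'float'

'float'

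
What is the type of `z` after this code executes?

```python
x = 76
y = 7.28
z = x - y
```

int - float = float

float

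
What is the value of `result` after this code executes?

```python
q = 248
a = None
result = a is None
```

q = 248; a = None; result = True

True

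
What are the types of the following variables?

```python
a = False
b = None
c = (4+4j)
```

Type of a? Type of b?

a is assigned the constant False, which has type bool; b is assigned None, whose type is NoneType

bool, NoneType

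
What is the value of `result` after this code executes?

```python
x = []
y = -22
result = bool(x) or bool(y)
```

x = []; y = -22; result = True

True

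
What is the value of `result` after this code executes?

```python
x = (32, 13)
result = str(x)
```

x = (32, 13); result = '(32, 13)'

'(32, 13)'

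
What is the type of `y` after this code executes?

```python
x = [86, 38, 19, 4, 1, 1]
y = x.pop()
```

list.pop() returns the popped element

int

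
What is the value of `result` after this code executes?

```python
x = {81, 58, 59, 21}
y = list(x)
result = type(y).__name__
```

x is set; y is list; result = 'list'

'list'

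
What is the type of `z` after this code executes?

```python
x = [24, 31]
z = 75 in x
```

'in' operator returns bool

bool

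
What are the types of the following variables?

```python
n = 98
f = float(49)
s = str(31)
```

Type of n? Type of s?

n is assigned a bare integer (no decimal point), so it is an int; s is assigned the result of calling str(), which returns a str

int, str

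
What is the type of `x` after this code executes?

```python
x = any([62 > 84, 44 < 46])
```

any() returns bool

bool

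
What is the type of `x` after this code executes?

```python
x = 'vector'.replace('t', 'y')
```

str.replace() returns str

str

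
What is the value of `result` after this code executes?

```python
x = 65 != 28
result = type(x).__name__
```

x is bool; result = 'bool'

'bool'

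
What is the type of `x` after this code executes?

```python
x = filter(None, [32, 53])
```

filter() returns a filter object

filter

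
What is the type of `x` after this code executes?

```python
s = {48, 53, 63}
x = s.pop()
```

Popping from set[int] returns int

int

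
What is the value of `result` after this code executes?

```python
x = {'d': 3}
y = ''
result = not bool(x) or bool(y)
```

x = {'d': 3}; y = ''; result = False

False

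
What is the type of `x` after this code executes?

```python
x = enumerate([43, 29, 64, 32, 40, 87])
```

enumerate() returns an enumerate object

enumerate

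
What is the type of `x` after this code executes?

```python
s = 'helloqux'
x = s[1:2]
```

Slicing a str returns str

str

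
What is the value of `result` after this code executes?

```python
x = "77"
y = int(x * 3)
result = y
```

x = '77'; y = 777777; result = 777777

777777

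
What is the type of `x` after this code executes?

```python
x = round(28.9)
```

round() with no decimal places returns int

int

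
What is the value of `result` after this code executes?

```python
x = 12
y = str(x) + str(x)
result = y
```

x = 12; y = '1212'; result = '1212'

'1212'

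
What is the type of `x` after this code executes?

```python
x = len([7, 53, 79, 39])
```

len() always returns int

int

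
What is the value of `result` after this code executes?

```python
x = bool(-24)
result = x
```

x = True; result = True

True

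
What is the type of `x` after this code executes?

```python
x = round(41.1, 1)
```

round() with decimal places returns float

float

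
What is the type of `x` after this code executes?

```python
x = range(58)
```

range() returns a range object

range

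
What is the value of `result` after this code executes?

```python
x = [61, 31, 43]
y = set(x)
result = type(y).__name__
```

x is list; y is set; result = 'set'

'set'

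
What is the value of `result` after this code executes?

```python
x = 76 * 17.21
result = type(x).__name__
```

x is float; result = 'float'

'float'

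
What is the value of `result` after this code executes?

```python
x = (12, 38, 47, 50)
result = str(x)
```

x = (12, 38, 47, 50); result = '(12, 38, 47, 50)'

'(12, 38, 47, 50)'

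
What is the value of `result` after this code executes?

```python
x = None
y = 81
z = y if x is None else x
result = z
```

x = None; y = 81; z = 81; result = 81

81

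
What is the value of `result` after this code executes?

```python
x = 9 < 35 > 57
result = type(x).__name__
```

x is bool; result = 'bool'

'bool'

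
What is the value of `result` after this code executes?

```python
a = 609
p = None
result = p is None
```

a = 609; p = None; result = True

True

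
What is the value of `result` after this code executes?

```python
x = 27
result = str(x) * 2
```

x = 27; result = '2727'

'2727'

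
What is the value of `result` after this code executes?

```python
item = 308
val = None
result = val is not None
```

item = 308; val = None; result = False

False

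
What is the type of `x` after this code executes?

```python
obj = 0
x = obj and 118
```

'and' returns first falsy value (0 is int)

int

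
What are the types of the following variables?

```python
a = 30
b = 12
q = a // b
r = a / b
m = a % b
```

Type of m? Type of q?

% of ints returns int; // returns int

int, int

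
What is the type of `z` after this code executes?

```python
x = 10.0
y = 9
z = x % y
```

float % int = float

float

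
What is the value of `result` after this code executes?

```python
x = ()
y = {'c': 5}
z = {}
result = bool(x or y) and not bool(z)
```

x = (); y = {'c': 5}; z = {}; result = True

True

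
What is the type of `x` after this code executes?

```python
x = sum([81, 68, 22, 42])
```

sum() of ints returns int

int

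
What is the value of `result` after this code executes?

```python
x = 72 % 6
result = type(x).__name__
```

x is int; result = 'int'

'int'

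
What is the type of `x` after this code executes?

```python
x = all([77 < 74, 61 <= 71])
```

all() returns bool

bool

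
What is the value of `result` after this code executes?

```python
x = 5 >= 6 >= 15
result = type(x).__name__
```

x is bool; result = 'bool'

'bool'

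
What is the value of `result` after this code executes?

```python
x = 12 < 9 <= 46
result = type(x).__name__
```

x is bool; result = 'bool'

'bool'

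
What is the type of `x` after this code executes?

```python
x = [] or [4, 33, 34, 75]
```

'or' returns first truthy value (list)

list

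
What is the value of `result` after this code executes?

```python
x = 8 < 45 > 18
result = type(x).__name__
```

x is bool; result = 'bool'

'bool'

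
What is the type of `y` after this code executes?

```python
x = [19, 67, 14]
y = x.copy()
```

list.copy() returns list

list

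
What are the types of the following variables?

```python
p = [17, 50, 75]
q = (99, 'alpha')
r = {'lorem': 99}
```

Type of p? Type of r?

p is assigned a list literal (square brackets); r is assigned a dict literal ({key: value})

list, dict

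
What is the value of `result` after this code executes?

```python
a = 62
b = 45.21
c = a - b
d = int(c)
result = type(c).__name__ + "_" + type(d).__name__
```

a is int; b is float; c is float; d is int; result = 'float_int'

'float_int'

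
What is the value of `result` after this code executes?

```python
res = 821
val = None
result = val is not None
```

res = 821; val = None; result = False

False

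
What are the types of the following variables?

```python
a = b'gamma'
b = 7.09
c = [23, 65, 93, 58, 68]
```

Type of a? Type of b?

a is assigned a bytes literal (b'...' prefix); b is assigned a number with a decimal point, so it is a float

bytes, float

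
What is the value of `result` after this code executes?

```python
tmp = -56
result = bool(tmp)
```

tmp = -56; result = True

True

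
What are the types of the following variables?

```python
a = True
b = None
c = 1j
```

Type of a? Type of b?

a is assigned the constant True, which has type bool; b is assigned None, whose type is NoneType

bool, NoneType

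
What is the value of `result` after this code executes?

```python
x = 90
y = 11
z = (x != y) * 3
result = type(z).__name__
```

x is int; y is int; z is int; result = 'int'

'int'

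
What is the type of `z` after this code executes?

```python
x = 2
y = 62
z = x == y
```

Equality comparison returns bool

bool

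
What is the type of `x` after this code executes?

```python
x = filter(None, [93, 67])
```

filter() returns a filter object

filter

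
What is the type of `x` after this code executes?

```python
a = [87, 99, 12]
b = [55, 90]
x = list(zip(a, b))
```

list(zip()) returns a list of tuples

list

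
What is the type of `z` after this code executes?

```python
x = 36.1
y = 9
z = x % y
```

float % int = float

float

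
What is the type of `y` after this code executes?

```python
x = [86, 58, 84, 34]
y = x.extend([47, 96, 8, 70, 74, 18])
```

list.extend() returns None

NoneType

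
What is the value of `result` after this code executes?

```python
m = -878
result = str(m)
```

m = -878; result = '-878'

'-878'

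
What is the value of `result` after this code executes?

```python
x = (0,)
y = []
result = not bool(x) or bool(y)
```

x = (0,); y = []; result = False

False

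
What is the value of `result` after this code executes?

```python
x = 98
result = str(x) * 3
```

x = 98; result = '989898'

'989898'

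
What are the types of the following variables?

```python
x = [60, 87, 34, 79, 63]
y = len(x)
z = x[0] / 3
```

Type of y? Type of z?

len() returns int; int / int = float

int, float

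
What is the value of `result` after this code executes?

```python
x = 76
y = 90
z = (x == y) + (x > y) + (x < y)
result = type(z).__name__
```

x is int; y is int; z is int; result = 'int'

'int'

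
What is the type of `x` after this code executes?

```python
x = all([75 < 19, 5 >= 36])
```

all() returns bool

bool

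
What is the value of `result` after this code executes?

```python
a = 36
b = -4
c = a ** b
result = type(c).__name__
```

a is int; b is int; c is float; result = 'float'

'float'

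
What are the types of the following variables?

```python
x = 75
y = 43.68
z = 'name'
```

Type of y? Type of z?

y is assigned a number with a decimal point, so it is a float; z is assigned a quoted string literal, so it is a str

float, str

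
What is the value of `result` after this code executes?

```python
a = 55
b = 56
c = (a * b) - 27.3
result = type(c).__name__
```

a is int; b is int; c is float; result = 'float'

'float'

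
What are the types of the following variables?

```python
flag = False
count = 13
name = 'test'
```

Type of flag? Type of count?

flag is assigned the constant False, which has type bool; count is assigned a bare integer (no decimal point), so it is an int

bool, int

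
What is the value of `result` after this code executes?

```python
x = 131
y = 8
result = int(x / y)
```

x = 131; y = 8; result = 16

16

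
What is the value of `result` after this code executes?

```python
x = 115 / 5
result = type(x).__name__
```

x is float; result = 'float'

'float'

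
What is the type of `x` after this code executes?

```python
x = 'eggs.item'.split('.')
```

str.split() returns list

list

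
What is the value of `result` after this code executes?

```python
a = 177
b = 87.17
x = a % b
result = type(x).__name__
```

a is int; b is float; x is float; result = 'float'

'float'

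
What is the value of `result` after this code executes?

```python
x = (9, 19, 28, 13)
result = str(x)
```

x = (9, 19, 28, 13); result = '(9, 19, 28, 13)'

'(9, 19, 28, 13)'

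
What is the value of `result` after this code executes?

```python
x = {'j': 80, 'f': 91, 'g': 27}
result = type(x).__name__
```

x is dict; result = 'dict'

'dict'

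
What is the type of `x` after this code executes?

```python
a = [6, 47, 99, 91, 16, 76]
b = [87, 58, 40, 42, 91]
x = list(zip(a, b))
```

list(zip()) returns a list of tuples

list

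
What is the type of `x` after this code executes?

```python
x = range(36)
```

range() returns a range object

range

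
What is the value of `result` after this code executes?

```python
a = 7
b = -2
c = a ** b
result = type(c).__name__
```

a is int; b is int; c is float; result = 'float'

'float'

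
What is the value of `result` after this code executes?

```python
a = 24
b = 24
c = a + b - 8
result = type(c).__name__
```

a is int; b is int; c is int; result = 'int'

'int'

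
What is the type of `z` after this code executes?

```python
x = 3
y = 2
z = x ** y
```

positive int ** positive int = int

int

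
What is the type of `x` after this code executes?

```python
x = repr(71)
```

repr() returns str

str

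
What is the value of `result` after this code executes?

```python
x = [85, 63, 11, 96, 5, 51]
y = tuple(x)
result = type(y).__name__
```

x is list; y is tuple; result = 'tuple'

'tuple'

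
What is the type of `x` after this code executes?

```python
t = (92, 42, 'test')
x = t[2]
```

Index 2 of tuple is a str literal

str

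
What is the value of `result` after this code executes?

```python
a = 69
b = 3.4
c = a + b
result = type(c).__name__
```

a is int; b is float; c is float; result = 'float'

'float'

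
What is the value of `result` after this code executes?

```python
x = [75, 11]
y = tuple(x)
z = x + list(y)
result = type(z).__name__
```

x is list; y is tuple; z is list; result = 'list'

'list'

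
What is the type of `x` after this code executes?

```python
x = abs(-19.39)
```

abs() of float returns float

float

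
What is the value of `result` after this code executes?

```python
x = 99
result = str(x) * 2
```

x = 99; result = '9999'

'9999'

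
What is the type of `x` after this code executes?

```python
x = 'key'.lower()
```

str.lower() returns str

str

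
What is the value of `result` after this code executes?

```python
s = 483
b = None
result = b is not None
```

s = 483; b = None; result = False

False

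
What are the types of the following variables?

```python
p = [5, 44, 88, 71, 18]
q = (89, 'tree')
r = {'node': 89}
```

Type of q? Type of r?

q is assigned a tuple (parenthesized, comma-separated values); r is assigned a dict literal ({key: value})

tuple, dict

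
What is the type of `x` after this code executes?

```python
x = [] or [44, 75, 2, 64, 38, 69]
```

'or' returns first truthy value (list)

list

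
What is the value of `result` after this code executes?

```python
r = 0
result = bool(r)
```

r = 0; result = False

False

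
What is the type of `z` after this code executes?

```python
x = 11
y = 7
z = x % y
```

int % int = int

int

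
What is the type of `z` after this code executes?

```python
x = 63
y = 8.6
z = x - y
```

int - float = float

float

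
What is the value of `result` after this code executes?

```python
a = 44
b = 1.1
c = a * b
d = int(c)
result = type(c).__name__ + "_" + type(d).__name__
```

a is int; b is float; c is float; d is int; result = 'float_int'

'float_int'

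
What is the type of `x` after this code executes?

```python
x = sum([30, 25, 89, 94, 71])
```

sum() of ints returns int

int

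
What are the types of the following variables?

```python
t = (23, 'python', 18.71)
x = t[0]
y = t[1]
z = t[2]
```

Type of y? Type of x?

tuple[1] is str; tuple[0] is int

str, int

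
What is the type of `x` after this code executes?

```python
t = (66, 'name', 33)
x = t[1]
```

Index 1 of tuple is a str literal

str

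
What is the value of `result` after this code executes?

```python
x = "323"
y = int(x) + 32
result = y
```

x = '323'; y = 355; result = 355

355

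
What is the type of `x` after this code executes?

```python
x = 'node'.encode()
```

str.encode() returns bytes

bytes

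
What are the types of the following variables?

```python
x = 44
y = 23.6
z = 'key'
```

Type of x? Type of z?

x is assigned a bare integer (no decimal point), so it is an int; z is assigned a quoted string literal, so it is a str

int, str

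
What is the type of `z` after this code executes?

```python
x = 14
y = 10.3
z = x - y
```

int - float = float

float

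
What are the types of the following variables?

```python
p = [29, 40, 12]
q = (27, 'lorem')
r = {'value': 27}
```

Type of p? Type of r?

p is assigned a list literal (square brackets); r is assigned a dict literal ({key: value})

list, dict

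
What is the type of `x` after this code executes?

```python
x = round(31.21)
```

round() with no decimal places returns int

int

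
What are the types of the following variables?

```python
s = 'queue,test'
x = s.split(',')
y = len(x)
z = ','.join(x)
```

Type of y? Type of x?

len() returns int; str.split() returns list

int, list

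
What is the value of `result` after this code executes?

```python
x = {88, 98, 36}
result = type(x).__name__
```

x is set; result = 'set'

'set'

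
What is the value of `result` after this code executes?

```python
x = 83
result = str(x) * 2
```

x = 83; result = '8383'

'8383'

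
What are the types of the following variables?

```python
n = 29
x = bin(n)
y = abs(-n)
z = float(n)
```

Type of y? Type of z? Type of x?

abs() of int returns int; float() returns float; bin() returns str

int, float, str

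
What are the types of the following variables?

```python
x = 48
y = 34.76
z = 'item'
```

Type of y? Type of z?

y is assigned a number with a decimal point, so it is a float; z is assigned a quoted string literal, so it is a str

float, str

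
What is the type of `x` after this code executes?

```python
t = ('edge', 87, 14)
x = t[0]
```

Index 0 of tuple is a str literal

str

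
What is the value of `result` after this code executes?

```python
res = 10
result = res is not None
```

res = 10; result = True

True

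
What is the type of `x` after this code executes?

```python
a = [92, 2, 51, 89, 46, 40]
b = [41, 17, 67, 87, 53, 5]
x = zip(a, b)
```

zip() returns a zip object

zip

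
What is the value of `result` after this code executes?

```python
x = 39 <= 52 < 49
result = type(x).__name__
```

x is bool; result = 'bool'

'bool'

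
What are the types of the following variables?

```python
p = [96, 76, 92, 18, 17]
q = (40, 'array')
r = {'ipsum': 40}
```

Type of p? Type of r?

p is assigned a list literal (square brackets); r is assigned a dict literal ({key: value})

list, dict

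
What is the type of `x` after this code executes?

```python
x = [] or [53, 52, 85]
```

'or' returns first truthy value (list)

list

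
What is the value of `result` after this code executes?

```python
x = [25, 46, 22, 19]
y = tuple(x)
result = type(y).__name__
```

x is list; y is tuple; result = 'tuple'

'tuple'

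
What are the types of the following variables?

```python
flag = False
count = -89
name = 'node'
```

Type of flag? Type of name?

flag is assigned the constant False, which has type bool; name is assigned a quoted string literal, so it is a str

bool, str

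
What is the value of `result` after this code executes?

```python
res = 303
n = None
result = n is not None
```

res = 303; n = None; result = False

False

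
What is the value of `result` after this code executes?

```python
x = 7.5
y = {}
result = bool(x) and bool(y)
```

x = 7.5; y = {}; result = False

False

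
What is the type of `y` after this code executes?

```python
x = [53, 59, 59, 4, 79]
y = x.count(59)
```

list.count() returns int

int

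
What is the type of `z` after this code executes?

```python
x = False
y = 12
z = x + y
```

bool + int = int (bool is subclass of int)

int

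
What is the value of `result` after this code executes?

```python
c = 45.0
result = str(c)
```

c = 45.0; result = '45.0'

'45.0'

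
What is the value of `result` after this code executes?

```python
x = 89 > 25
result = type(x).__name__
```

x is bool; result = 'bool'

'bool'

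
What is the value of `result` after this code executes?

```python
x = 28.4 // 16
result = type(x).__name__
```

x is float; result = 'float'

'float'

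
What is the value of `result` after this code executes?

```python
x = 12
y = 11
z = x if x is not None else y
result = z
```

x = 12; y = 11; z = 12; result = 12

12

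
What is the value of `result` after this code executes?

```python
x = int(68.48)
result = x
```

x = 68; result = 68

68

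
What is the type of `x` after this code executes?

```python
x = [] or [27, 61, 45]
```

'or' returns first truthy value (list)

list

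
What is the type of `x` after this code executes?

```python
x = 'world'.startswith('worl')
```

str.startswith() returns bool

bool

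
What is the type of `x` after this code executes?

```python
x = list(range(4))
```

list(range()) returns list

list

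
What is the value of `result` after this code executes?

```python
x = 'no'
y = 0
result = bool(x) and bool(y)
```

x = 'no'; y = 0; result = False

False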